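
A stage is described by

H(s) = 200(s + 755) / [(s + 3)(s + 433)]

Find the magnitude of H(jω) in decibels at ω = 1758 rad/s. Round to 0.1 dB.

At s = jω = j1758:
zero (s+755): 755 + j1758 → |·| = √(755²+1758²) = √3660589 ≈ 1913.3, ∠ = arctan(1758/755) ≈ 66.76°
pole (s+3): 3 + j1758 → |·| = √(3²+1758²) = √3090573 ≈ 1758, ∠ = arctan(1758/3) ≈ 89.90°
pole (s+433): 433 + j1758 → |·| = √(433²+1758²) = √3278053 ≈ 1810.5, ∠ = arctan(1758/433) ≈ 76.16°
|H| = 200 · 1913.3 / 3.1829e+06 ≈ 0.12022
Gain = 20 log₁₀(0.12022) ≈ -18.40 dB

-18.4 dB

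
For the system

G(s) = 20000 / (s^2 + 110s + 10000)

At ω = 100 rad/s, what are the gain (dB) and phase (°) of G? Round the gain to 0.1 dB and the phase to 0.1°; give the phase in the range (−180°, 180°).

At s = jω = j100:
quadratic: (j100)² + 110·j100 + 10000 = 0 + j11000 → |·| ≈ 11000, ∠ ≈ 90.00°
|G| = 20000 / 11000 ≈ 1.8182
Gain = 20 log₁₀(1.8182) ≈ 5.19 dB
∠G = 0.00° − 90.00° = -90.00°

5.2 dB, -90.0°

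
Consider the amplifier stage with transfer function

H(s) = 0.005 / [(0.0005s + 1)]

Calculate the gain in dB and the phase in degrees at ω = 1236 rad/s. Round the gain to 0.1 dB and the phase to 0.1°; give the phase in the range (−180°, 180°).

-47.4 dB, -31.7°

At ω = 1236 rad/s:
pole (1 + j1236·0.0005) = 1 + j0.618 → |·| ≈ 1.1756, ∠ ≈ 31.72°
|H| = 0.005 · 1 / (1.1756) ≈ 0.0042531
Gain = 20 log₁₀(0.0042531) ≈ -47.43 dB
∠H = (0°) − (31.72°) = -31.72°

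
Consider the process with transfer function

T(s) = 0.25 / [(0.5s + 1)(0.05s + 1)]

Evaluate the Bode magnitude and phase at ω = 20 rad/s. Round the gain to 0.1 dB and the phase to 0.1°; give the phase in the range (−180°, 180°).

At ω = 20 rad/s:
pole (1 + j20·0.5) = 1 + j10 → |·| ≈ 10.05, ∠ ≈ 84.29°
pole (1 + j20·0.05) = 1 + j1 → |·| ≈ 1.4142, ∠ ≈ 45.00°
|T| = 0.25 · 1 / (10.05 · 1.4142) ≈ 0.01759
Gain = 20 log₁₀(0.01759) ≈ -35.09 dB
∠T = (0°) − (84.29° + 45.00°) = -129.29°

-35.1 dB, -129.3°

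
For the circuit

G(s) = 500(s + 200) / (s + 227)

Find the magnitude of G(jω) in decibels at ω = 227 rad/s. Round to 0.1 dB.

53.5 dB

At s = jω = j227:
zero (s+200): 200 + j227 → |·| = √(200²+227²) = √91529 ≈ 302.54, ∠ = arctan(227/200) ≈ 48.62°
pole (s+227): 227 + j227 → |·| = √(227²+227²) = √103058 ≈ 321.03, ∠ = arctan(227/227) ≈ 45.00°
|G| = 500 · 302.54 / 321.03 ≈ 471.2
Gain = 20 log₁₀(471.2) ≈ 53.46 dB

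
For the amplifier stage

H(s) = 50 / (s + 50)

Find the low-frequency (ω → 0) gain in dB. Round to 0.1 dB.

H(0) = 50 / 50 = 1
20 log₁₀(1) ≈ 0.00 dB

0.0 dB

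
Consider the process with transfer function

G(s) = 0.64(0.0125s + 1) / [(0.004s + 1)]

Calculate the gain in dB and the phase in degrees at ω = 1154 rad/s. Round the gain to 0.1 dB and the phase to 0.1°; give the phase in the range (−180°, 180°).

At ω = 1154 rad/s:
zero (1 + j1154·0.0125) = 1 + j14.425 → |·| ≈ 14.46, ∠ ≈ 86.03°
pole (1 + j1154·0.004) = 1 + j4.616 → |·| ≈ 4.7231, ∠ ≈ 77.78°
|G| = 0.64 · 14.46 / (4.7231) ≈ 1.9594
Gain = 20 log₁₀(1.9594) ≈ 5.84 dB
∠G = (86.03°) − (77.78°) = 8.25°

5.8 dB, 8.3°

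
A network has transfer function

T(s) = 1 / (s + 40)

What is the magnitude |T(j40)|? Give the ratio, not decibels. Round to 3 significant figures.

At s = jω = j40:
pole (s+40): 40 + j40 → |·| = √(40²+40²) = √3200 ≈ 56.569, ∠ = arctan(40/40) ≈ 45.00°
|T| = 1 / 56.569 ≈ 0.017678

0.0177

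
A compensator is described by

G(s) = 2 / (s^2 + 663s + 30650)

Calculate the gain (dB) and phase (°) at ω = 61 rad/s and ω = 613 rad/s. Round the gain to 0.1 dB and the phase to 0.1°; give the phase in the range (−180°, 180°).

Substitute s = j61:
Numerator: 2 = 2 + j0
Denominator: (j61)^2 + 663(j61) + 30650 = 26929 + j40443
|N| = √(2² + 0²) ≈ 2, ∠N ≈ 0.00°
|D| = √(26929² + 40443²) ≈ 48588, ∠D ≈ 56.34°
|G| = 2 / 48588 ≈ 4.1162e-05
Gain = 20 log₁₀(4.1162e-05) ≈ -87.71 dB
∠G = 0.00° − 56.34° = -56.34°

Substitute s = j613:
Numerator: 2 = 2 + j0
Denominator: (j613)^2 + 663(j613) + 30650 = -345119 + j406419
|N| = √(2² + 0²) ≈ 2, ∠N ≈ 0.00°
|D| = √(345119² + 406419²) ≈ 5.3318e+05, ∠D ≈ 130.34°
|G| = 2 / 5.3318e+05 ≈ 3.7511e-06
Gain = 20 log₁₀(3.7511e-06) ≈ -108.52 dB
∠G = 0.00° − 130.34° = -130.34°

ω = 61: -87.7 dB, -56.3°; ω = 613: -108.5 dB, -130.3°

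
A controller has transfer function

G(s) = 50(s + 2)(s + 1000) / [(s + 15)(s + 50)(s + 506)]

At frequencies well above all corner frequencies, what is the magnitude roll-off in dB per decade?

Each pole contributes −20 dB/decade at high frequency; each zero contributes +20 dB/decade.
Net: 2 zero(s) − 3 pole(s) → -20 dB/decade.

-20 dB/decade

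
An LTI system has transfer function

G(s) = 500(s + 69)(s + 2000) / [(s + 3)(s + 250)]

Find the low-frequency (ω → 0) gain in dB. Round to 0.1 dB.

G(0) = 500·69·2000 / (3·250) = 92000
20 log₁₀(92000) ≈ 99.28 dB

99.3 dB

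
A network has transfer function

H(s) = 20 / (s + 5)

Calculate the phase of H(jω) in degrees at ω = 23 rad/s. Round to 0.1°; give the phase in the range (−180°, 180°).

At s = jω = j23:
pole (s+5): 5 + j23 → |·| = √(5²+23²) = √554 ≈ 23.537, ∠ = arctan(23/5) ≈ 77.74°
∠H = 0.00° − 77.74° = -77.74°

-77.7°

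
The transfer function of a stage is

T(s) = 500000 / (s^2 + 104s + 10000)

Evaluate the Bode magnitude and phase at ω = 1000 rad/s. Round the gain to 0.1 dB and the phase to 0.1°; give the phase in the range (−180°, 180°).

At s = jω = j1000:
quadratic: (j1000)² + 104·j1000 + 10000 = -990000 + j104000 → |·| ≈ 9.9545e+05, ∠ ≈ 174.00°
|T| = 500000 / 9.9545e+05 ≈ 0.50229
Gain = 20 log₁₀(0.50229) ≈ -5.98 dB
∠T = 0.00° − 174.00° = -174.00°

-6.0 dB, -174.0°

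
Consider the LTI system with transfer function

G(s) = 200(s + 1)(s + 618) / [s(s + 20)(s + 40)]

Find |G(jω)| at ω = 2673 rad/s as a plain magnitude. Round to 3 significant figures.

At s = jω = j2673:
zero (s+1): 1 + j2673 → |·| = √(1²+2673²) = √7144930 ≈ 2673, ∠ = arctan(2673/1) ≈ 89.98°
zero (s+618): 618 + j2673 → |·| = √(618²+2673²) = √7526853 ≈ 2743.5, ∠ = arctan(2673/618) ≈ 76.98°
pole (s+20): 20 + j2673 → |·| = √(20²+2673²) = √7145329 ≈ 2673.1, ∠ = arctan(2673/20) ≈ 89.57°
pole (s+40): 40 + j2673 → |·| = √(40²+2673²) = √7146529 ≈ 2673.3, ∠ = arctan(2673/40) ≈ 89.14°
pole at origin: |s| = 2673, ∠ = 90.00° (in denominator)
|G| = 200 · 7.3334e+06 / 1.9101e+10 ≈ 0.076786

0.0768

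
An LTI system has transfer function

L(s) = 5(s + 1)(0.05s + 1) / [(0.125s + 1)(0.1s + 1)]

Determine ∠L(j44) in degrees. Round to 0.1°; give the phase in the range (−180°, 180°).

At ω = 44 rad/s:
zero (1 + j44·1) = 1 + j44 → |·| ≈ 44.011, ∠ ≈ 88.70°
zero (1 + j44·0.05) = 1 + j2.2 → |·| ≈ 2.4166, ∠ ≈ 65.56°
pole (1 + j44·0.125) = 1 + j5.5 → |·| ≈ 5.5902, ∠ ≈ 79.70°
pole (1 + j44·0.1) = 1 + j4.4 → |·| ≈ 4.5122, ∠ ≈ 77.20°
∠L = (88.70° + 65.56°) − (79.70° + 77.20°) = -2.64°

-2.6°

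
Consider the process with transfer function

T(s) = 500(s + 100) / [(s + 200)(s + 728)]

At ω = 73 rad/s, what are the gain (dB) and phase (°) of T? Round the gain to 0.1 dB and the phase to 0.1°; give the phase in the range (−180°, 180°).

-8.0 dB, 10.4°

At s = jω = j73:
zero (s+100): 100 + j73 → |·| = √(100²+73²) = √15329 ≈ 123.81, ∠ = arctan(73/100) ≈ 36.13°
pole (s+200): 200 + j73 → |·| = √(200²+73²) = √45329 ≈ 212.91, ∠ = arctan(73/200) ≈ 20.05°
pole (s+728): 728 + j73 → |·| = √(728²+73²) = √535313 ≈ 731.65, ∠ = arctan(73/728) ≈ 5.73°
|T| = 500 · 123.81 / 1.5578e+05 ≈ 0.39739
Gain = 20 log₁₀(0.39739) ≈ -8.02 dB
∠T = 36.13° − 25.78° = 10.35°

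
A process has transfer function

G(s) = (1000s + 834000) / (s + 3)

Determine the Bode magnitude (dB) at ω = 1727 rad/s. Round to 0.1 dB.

60.9 dB

Substitute s = j1727:
Numerator: 1000(j1727) + 834000 = 834000 + j1727000
Denominator: (j1727) + 3 = 3 + j1727
|N| = √(834000² + 1727000²) ≈ 1.9178e+06, ∠N ≈ 64.22°
|D| = √(3² + 1727²) ≈ 1727, ∠D ≈ 89.90°
|G| = 1.9178e+06 / 1727 ≈ 1110.5
Gain = 20 log₁₀(1110.5) ≈ 60.91 dB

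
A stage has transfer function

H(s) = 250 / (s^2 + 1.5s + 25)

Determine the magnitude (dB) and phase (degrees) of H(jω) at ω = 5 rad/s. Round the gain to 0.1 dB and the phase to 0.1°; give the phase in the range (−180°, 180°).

30.5 dB, -90.0°

At s = jω = j5:
quadratic: (j5)² + 1.5·j5 + 25 = 0 + j7.5 → |·| ≈ 7.5, ∠ ≈ 90.00°
|H| = 250 / 7.5 ≈ 33.333
Gain = 20 log₁₀(33.333) ≈ 30.46 dB
∠H = 0.00° − 90.00° = -90.00°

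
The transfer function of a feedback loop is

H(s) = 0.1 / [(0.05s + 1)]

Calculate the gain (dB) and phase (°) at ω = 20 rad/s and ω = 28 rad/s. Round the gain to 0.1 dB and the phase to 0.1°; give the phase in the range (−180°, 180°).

ω = 20: -23.0 dB, -45.0°; ω = 28: -24.7 dB, -54.5°

At ω = 20 rad/s:
pole (1 + j20·0.05) = 1 + j1 → |·| ≈ 1.4142, ∠ ≈ 45.00°
|H| = 0.1 · 1 / (1.4142) ≈ 0.070711
Gain = 20 log₁₀(0.070711) ≈ -23.01 dB
∠H = (0°) − (45.00°) = -45.00°

At ω = 28 rad/s:
pole (1 + j28·0.05) = 1 + j1.4 → |·| ≈ 1.7205, ∠ ≈ 54.46°
|H| = 0.1 · 1 / (1.7205) ≈ 0.058123
Gain = 20 log₁₀(0.058123) ≈ -24.71 dB
∠H = (0°) − (54.46°) = -54.46°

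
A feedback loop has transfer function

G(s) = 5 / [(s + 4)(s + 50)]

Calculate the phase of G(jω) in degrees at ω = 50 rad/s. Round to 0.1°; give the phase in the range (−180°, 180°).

-130.4°

At s = jω = j50:
pole (s+4): 4 + j50 → |·| = √(4²+50²) = √2516 ≈ 50.16, ∠ = arctan(50/4) ≈ 85.43°
pole (s+50): 50 + j50 → |·| = √(50²+50²) = √5000 ≈ 70.711, ∠ = arctan(50/50) ≈ 45.00°
∠G = 0.00° − 130.43° = -130.43°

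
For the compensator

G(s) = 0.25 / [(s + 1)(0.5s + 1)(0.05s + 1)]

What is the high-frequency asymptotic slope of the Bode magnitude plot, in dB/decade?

-60 dB/decade

Each pole contributes −20 dB/decade at high frequency; each zero contributes +20 dB/decade.
Net: 0 zero(s) − 3 pole(s) → -60 dB/decade.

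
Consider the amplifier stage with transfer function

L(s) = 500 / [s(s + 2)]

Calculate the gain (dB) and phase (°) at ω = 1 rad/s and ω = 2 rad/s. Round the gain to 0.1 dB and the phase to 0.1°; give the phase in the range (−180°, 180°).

ω = 1: 47.0 dB, -116.6°; ω = 2: 38.9 dB, -135.0°

At s = jω = j1:
pole (s+2): 2 + j1 → |·| = √(2²+1²) = √5 ≈ 2.2361, ∠ = arctan(1/2) ≈ 26.57°
pole at origin: |s| = 1, ∠ = 90.00° (in denominator)
|L| = 500 / 2.2361 ≈ 223.6
Gain = 20 log₁₀(223.6) ≈ 46.99 dB
∠L = 0.00° − 116.57° = -116.57°

At s = jω = j2:
pole (s+2): 2 + j2 → |·| = √(2²+2²) = √8 ≈ 2.8284, ∠ = arctan(2/2) ≈ 45.00°
pole at origin: |s| = 2, ∠ = 90.00° (in denominator)
|L| = 500 / 5.6568 ≈ 88.389
Gain = 20 log₁₀(88.389) ≈ 38.93 dB
∠L = 0.00° − 135.00° = -135.00°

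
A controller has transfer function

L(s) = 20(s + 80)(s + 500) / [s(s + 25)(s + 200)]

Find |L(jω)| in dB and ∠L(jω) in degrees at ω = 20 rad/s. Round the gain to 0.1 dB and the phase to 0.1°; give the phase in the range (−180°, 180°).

16.1 dB, -118.0°

At s = jω = j20:
zero (s+80): 80 + j20 → |·| = √(80²+20²) = √6800 ≈ 82.462, ∠ = arctan(20/80) ≈ 14.04°
zero (s+500): 500 + j20 → |·| = √(500²+20²) = √250400 ≈ 500.4, ∠ = arctan(20/500) ≈ 2.29°
pole (s+25): 25 + j20 → |·| = √(25²+20²) = √1025 ≈ 32.016, ∠ = arctan(20/25) ≈ 38.66°
pole (s+200): 200 + j20 → |·| = √(200²+20²) = √40400 ≈ 201, ∠ = arctan(20/200) ≈ 5.71°
pole at origin: |s| = 20, ∠ = 90.00° (in denominator)
|L| = 20 · 41264 / 1.287e+05 ≈ 6.4124
Gain = 20 log₁₀(6.4124) ≈ 16.14 dB
∠L = 16.33° − 134.37° = -118.04°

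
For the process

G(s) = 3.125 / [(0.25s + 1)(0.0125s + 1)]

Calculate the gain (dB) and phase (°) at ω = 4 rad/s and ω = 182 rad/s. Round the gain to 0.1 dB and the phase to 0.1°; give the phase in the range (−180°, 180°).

At ω = 4 rad/s:
pole (1 + j4·0.25) = 1 + j1 → |·| ≈ 1.4142, ∠ ≈ 45.00°
pole (1 + j4·0.0125) = 1 + j0.05 → |·| ≈ 1.0012, ∠ ≈ 2.86°
|G| = 3.125 · 1 / (1.4142 · 1.0012) ≈ 2.2071
Gain = 20 log₁₀(2.2071) ≈ 6.88 dB
∠G = (0°) − (45.00° + 2.86°) = -47.86°

At ω = 182 rad/s:
pole (1 + j182·0.25) = 1 + j45.5 → |·| ≈ 45.511, ∠ ≈ 88.74°
pole (1 + j182·0.0125) = 1 + j2.275 → |·| ≈ 2.4851, ∠ ≈ 66.27°
|G| = 3.125 · 1 / (45.511 · 2.4851) ≈ 0.027631
Gain = 20 log₁₀(0.027631) ≈ -31.17 dB
∠G = (0°) − (88.74° + 66.27°) = -155.01°

ω = 4: 6.9 dB, -47.9°; ω = 182: -31.2 dB, -155.0°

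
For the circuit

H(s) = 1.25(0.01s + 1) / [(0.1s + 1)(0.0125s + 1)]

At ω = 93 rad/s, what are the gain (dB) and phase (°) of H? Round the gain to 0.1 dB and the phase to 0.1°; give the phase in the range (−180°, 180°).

At ω = 93 rad/s:
zero (1 + j93·0.01) = 1 + j0.93 → |·| ≈ 1.3656, ∠ ≈ 42.92°
pole (1 + j93·0.1) = 1 + j9.3 → |·| ≈ 9.3536, ∠ ≈ 83.86°
pole (1 + j93·0.0125) = 1 + j1.1625 → |·| ≈ 1.5334, ∠ ≈ 49.30°
|H| = 1.25 · 1.3656 / (9.3536 · 1.5334) ≈ 0.11901
Gain = 20 log₁₀(0.11901) ≈ -18.49 dB
∠H = (42.92°) − (83.86° + 49.30°) = -90.24°

-18.5 dB, -90.2°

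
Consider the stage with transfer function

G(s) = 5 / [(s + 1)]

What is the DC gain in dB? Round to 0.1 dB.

14.0 dB

G(0) = 5 · 1 / 1 = 5
20 log₁₀(5) ≈ 13.98 dB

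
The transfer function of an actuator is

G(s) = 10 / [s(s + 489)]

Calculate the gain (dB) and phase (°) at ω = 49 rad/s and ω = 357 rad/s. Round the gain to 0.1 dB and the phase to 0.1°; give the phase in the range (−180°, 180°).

At s = jω = j49:
pole (s+489): 489 + j49 → |·| = √(489²+49²) = √241522 ≈ 491.45, ∠ = arctan(49/489) ≈ 5.72°
pole at origin: |s| = 49, ∠ = 90.00° (in denominator)
|G| = 10 / 24081 ≈ 0.00041527
Gain = 20 log₁₀(0.00041527) ≈ -67.63 dB
∠G = 0.00° − 95.72° = -95.72°

At s = jω = j357:
pole (s+489): 489 + j357 → |·| = √(489²+357²) = √366570 ≈ 605.45, ∠ = arctan(357/489) ≈ 36.13°
pole at origin: |s| = 357, ∠ = 90.00° (in denominator)
|G| = 10 / 2.1615e+05 ≈ 4.6264e-05
Gain = 20 log₁₀(4.6264e-05) ≈ -86.70 dB
∠G = 0.00° − 126.13° = -126.13°

ω = 49: -67.6 dB, -95.7°; ω = 357: -86.7 dB, -126.1°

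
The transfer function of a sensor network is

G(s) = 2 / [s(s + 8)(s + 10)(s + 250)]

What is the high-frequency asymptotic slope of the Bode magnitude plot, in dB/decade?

-80 dB/decade

Each pole contributes −20 dB/decade at high frequency; each zero contributes +20 dB/decade.
Net: 0 zero(s) − 4 pole(s) → -80 dB/decade.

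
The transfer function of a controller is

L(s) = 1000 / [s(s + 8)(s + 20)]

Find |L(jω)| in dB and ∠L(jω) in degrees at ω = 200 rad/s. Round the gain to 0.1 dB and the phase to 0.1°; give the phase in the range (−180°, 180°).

-78.1 dB, 98.0°

At s = jω = j200:
pole (s+8): 8 + j200 → |·| = √(8²+200²) = √40064 ≈ 200.16, ∠ = arctan(200/8) ≈ 87.71°
pole (s+20): 20 + j200 → |·| = √(20²+200²) = √40400 ≈ 201, ∠ = arctan(200/20) ≈ 84.29°
pole at origin: |s| = 200, ∠ = 90.00° (in denominator)
|L| = 1000 / 8.0464e+06 ≈ 0.00012428
Gain = 20 log₁₀(0.00012428) ≈ -78.11 dB
∠L = 0.00° − 262.00° = -262.00° ≡ 98.00° (principal value)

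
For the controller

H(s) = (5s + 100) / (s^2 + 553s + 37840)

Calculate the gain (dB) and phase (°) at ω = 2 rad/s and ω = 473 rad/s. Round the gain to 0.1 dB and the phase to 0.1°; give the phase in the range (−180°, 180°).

Substitute s = j2:
Numerator: 5(j2) + 100 = 100 + j10
Denominator: (j2)^2 + 553(j2) + 37840 = 37836 + j1106
|N| = √(100² + 10²) ≈ 100.5, ∠N ≈ 5.71°
|D| = √(37836² + 1106²) ≈ 37852, ∠D ≈ 1.67°
|H| = 100.5 / 37852 ≈ 0.0026551
Gain = 20 log₁₀(0.0026551) ≈ -51.52 dB
∠H = 5.71° − 1.67° = 4.04°

Substitute s = j473:
Numerator: 5(j473) + 100 = 100 + j2365
Denominator: (j473)^2 + 553(j473) + 37840 = -185889 + j261569
|N| = √(100² + 2365²) ≈ 2367.1, ∠N ≈ 87.58°
|D| = √(185889² + 261569²) ≈ 3.2089e+05, ∠D ≈ 125.40°
|H| = 2367.1 / 3.2089e+05 ≈ 0.0073767
Gain = 20 log₁₀(0.0073767) ≈ -42.64 dB
∠H = 87.58° − 125.40° = -37.82°

ω = 2: -51.5 dB, 4.0°; ω = 473: -42.6 dB, -37.8°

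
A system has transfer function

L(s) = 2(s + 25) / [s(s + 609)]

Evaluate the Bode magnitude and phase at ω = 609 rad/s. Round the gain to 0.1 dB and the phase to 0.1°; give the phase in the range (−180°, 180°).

-52.7 dB, -47.4°

At s = jω = j609:
zero (s+25): 25 + j609 → |·| = √(25²+609²) = √371506 ≈ 609.51, ∠ = arctan(609/25) ≈ 87.65°
pole (s+609): 609 + j609 → |·| = √(609²+609²) = √741762 ≈ 861.26, ∠ = arctan(609/609) ≈ 45.00°
pole at origin: |s| = 609, ∠ = 90.00° (in denominator)
|L| = 2 · 609.51 / 5.2451e+05 ≈ 0.0023241
Gain = 20 log₁₀(0.0023241) ≈ -52.67 dB
∠L = 87.65° − 135.00° = -47.35°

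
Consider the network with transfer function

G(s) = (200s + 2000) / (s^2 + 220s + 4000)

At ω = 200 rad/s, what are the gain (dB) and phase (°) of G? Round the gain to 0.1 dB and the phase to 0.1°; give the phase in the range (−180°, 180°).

-3.0 dB, -42.2°

Substitute s = j200:
Numerator: 200(j200) + 2000 = 2000 + j40000
Denominator: (j200)^2 + 220(j200) + 4000 = -36000 + j44000
|N| = √(2000² + 40000²) ≈ 40050, ∠N ≈ 87.14°
|D| = √(36000² + 44000²) ≈ 56851, ∠D ≈ 129.29°
|G| = 40050 / 56851 ≈ 0.70447
Gain = 20 log₁₀(0.70447) ≈ -3.04 dB
∠G = 87.14° − 129.29° = -42.15°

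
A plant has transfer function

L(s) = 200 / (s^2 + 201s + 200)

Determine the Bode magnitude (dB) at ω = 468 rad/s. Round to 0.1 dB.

Substitute s = j468:
Numerator: 200 = 200 + j0
Denominator: (j468)^2 + 201(j468) + 200 = -218824 + j94068
|N| = √(200² + 0²) ≈ 200, ∠N ≈ 0.00°
|D| = √(218824² + 94068²) ≈ 2.3819e+05, ∠D ≈ 156.74°
|L| = 200 / 2.3819e+05 ≈ 0.00083967
Gain = 20 log₁₀(0.00083967) ≈ -61.52 dB

-61.5 dB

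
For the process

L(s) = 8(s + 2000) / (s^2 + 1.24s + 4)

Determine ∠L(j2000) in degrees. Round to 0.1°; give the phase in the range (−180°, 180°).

At s = jω = j2000:
zero (s+2000): 2000 + j2000 → |·| = √(2000²+2000²) = √8000000 ≈ 2828.4, ∠ = arctan(2000/2000) ≈ 45.00°
quadratic: (j2000)² + 1.24·j2000 + 4 = -3999996 + j2480 → |·| ≈ 4e+06, ∠ ≈ 179.96°
∠L = 45.00° − 179.96° = -134.96°

-135.0°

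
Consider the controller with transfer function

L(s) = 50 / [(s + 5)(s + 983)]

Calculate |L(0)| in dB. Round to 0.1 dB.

-39.9 dB

L(0) = 50 / (5·983) ≈ 0.010173
20 log₁₀(0.010173) ≈ -39.85 dB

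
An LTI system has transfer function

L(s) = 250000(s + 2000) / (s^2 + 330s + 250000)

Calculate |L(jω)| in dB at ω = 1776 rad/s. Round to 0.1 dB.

47.1 dB

At s = jω = j1776:
zero (s+2000): 2000 + j1776 → |·| = √(2000²+1776²) = √7154176 ≈ 2674.7, ∠ = arctan(1776/2000) ≈ 41.61°
quadratic: (j1776)² + 330·j1776 + 250000 = -2904176 + j586080 → |·| ≈ 2.9627e+06, ∠ ≈ 168.59°
|L| = 250000 · 2674.7 / 2.9627e+06 ≈ 225.7
Gain = 20 log₁₀(225.7) ≈ 47.07 dB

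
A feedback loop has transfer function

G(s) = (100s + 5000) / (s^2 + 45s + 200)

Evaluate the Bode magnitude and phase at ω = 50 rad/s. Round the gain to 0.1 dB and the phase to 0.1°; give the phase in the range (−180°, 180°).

Substitute s = j50:
Numerator: 100(j50) + 5000 = 5000 + j5000
Denominator: (j50)^2 + 45(j50) + 200 = -2300 + j2250
|N| = √(5000² + 5000²) ≈ 7071.1, ∠N ≈ 45.00°
|D| = √(2300² + 2250²) ≈ 3217.5, ∠D ≈ 135.63°
|G| = 7071.1 / 3217.5 ≈ 2.1977
Gain = 20 log₁₀(2.1977) ≈ 6.84 dB
∠G = 45.00° − 135.63° = -90.63°

6.8 dB, -90.6°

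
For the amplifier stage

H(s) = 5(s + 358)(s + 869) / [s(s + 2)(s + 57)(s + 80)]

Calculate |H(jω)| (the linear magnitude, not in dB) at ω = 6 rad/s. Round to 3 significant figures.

At s = jω = j6:
zero (s+358): 358 + j6 → |·| = √(358²+6²) = √128200 ≈ 358.05, ∠ = arctan(6/358) ≈ 0.96°
zero (s+869): 869 + j6 → |·| = √(869²+6²) = √755197 ≈ 869.02, ∠ = arctan(6/869) ≈ 0.40°
pole (s+2): 2 + j6 → |·| = √(2²+6²) = √40 ≈ 6.3246, ∠ = arctan(6/2) ≈ 71.57°
pole (s+57): 57 + j6 → |·| = √(57²+6²) = √3285 ≈ 57.315, ∠ = arctan(6/57) ≈ 6.01°
pole (s+80): 80 + j6 → |·| = √(80²+6²) = √6436 ≈ 80.225, ∠ = arctan(6/80) ≈ 4.29°
pole at origin: |s| = 6, ∠ = 90.00° (in denominator)
|H| = 5 · 3.1115e+05 / 1.7449e+05 ≈ 8.916

8.92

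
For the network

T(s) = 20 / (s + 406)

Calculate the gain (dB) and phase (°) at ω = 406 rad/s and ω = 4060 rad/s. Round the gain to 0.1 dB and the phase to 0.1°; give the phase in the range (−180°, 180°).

ω = 406: -29.2 dB, -45.0°; ω = 4060: -46.2 dB, -84.3°

Substitute s = j406:
Numerator: 20 = 20 + j0
Denominator: (j406) + 406 = 406 + j406
|N| = √(20² + 0²) ≈ 20, ∠N ≈ 0.00°
|D| = √(406² + 406²) ≈ 574.17, ∠D ≈ 45.00°
|T| = 20 / 574.17 ≈ 0.034833
Gain = 20 log₁₀(0.034833) ≈ -29.16 dB
∠T = 0.00° − 45.00° = -45.00°

Substitute s = j4060:
Numerator: 20 = 20 + j0
Denominator: (j4060) + 406 = 406 + j4060
|N| = √(20² + 0²) ≈ 20, ∠N ≈ 0.00°
|D| = √(406² + 4060²) ≈ 4080.2, ∠D ≈ 84.29°
|T| = 20 / 4080.2 ≈ 0.0049017
Gain = 20 log₁₀(0.0049017) ≈ -46.19 dB
∠T = 0.00° − 84.29° = -84.29°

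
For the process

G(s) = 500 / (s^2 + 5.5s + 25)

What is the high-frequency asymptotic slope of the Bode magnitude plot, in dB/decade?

-40 dB/decade

Each pole contributes −20 dB/decade at high frequency; each zero contributes +20 dB/decade.
Net: 0 zero(s) − 2 pole(s) → -40 dB/decade.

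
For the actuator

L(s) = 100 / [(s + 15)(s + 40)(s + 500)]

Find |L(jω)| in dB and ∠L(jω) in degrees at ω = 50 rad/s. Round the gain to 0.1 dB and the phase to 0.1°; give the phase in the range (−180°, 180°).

-84.5 dB, -130.4°

At s = jω = j50:
pole (s+15): 15 + j50 → |·| = √(15²+50²) = √2725 ≈ 52.202, ∠ = arctan(50/15) ≈ 73.30°
pole (s+40): 40 + j50 → |·| = √(40²+50²) = √4100 ≈ 64.031, ∠ = arctan(50/40) ≈ 51.34°
pole (s+500): 500 + j50 → |·| = √(500²+50²) = √252500 ≈ 502.49, ∠ = arctan(50/500) ≈ 5.71°
|L| = 100 / 1.6796e+06 ≈ 5.9538e-05
Gain = 20 log₁₀(5.9538e-05) ≈ -84.50 dB
∠L = 0.00° − 130.35° = -130.35°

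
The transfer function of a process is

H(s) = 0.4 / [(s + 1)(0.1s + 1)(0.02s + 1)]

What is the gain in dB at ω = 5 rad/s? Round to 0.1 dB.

At ω = 5 rad/s:
pole (1 + j5·1) = 1 + j5 → |·| ≈ 5.099, ∠ ≈ 78.69°
pole (1 + j5·0.1) = 1 + j0.5 → |·| ≈ 1.118, ∠ ≈ 26.57°
pole (1 + j5·0.02) = 1 + j0.1 → |·| ≈ 1.005, ∠ ≈ 5.71°
|H| = 0.4 · 1 / (5.099 · 1.118 · 1.005) ≈ 0.069818
Gain = 20 log₁₀(0.069818) ≈ -23.12 dB

-23.1 dB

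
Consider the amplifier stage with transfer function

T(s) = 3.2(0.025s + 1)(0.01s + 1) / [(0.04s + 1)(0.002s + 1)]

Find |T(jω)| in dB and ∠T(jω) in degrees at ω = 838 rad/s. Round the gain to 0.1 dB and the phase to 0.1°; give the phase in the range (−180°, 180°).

At ω = 838 rad/s:
zero (1 + j838·0.025) = 1 + j20.95 → |·| ≈ 20.974, ∠ ≈ 87.27°
zero (1 + j838·0.01) = 1 + j8.38 → |·| ≈ 8.4395, ∠ ≈ 83.19°
pole (1 + j838·0.04) = 1 + j33.52 → |·| ≈ 33.535, ∠ ≈ 88.29°
pole (1 + j838·0.002) = 1 + j1.676 → |·| ≈ 1.9517, ∠ ≈ 59.18°
|T| = 3.2 · 20.974 · 8.4395 / (33.535 · 1.9517) ≈ 8.6544
Gain = 20 log₁₀(8.6544) ≈ 18.74 dB
∠T = (87.27° + 83.19°) − (88.29° + 59.18°) = 22.99°

18.7 dB, 23.0°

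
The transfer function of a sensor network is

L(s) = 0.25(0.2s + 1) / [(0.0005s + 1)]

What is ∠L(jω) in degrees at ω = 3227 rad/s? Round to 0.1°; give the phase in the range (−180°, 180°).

31.7°

At ω = 3227 rad/s:
zero (1 + j3227·0.2) = 1 + j645.4 → |·| ≈ 645.4, ∠ ≈ 89.91°
pole (1 + j3227·0.0005) = 1 + j1.6135 → |·| ≈ 1.8983, ∠ ≈ 58.21°
∠L = (89.91°) − (58.21°) = 31.70°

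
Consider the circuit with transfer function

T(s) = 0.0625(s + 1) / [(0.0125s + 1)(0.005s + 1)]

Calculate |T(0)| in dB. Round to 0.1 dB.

T(0) = 0.0625 · 1 / 1 = 0.0625
20 log₁₀(0.0625) ≈ -24.08 dB

-24.1 dB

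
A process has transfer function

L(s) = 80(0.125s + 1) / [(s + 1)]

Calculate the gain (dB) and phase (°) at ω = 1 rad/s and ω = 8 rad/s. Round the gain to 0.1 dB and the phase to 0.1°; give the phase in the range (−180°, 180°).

ω = 1: 35.1 dB, -37.9°; ω = 8: 22.9 dB, -37.9°

At ω = 1 rad/s:
zero (1 + j1·0.125) = 1 + j0.125 → |·| ≈ 1.0078, ∠ ≈ 7.13°
pole (1 + j1·1) = 1 + j1 → |·| ≈ 1.4142, ∠ ≈ 45.00°
|L| = 80 · 1.0078 / (1.4142) ≈ 57.01
Gain = 20 log₁₀(57.01) ≈ 35.12 dB
∠L = (7.13°) − (45.00°) = -37.87°

At ω = 8 rad/s:
zero (1 + j8·0.125) = 1 + j1 → |·| ≈ 1.4142, ∠ ≈ 45.00°
pole (1 + j8·1) = 1 + j8 → |·| ≈ 8.0623, ∠ ≈ 82.87°
|L| = 80 · 1.4142 / (8.0623) ≈ 14.033
Gain = 20 log₁₀(14.033) ≈ 22.94 dB
∠L = (45.00°) − (82.87°) = -37.87°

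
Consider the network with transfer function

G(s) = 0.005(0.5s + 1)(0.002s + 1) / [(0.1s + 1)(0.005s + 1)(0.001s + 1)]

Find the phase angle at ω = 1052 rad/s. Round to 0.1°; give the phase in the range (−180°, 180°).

At ω = 1052 rad/s:
zero (1 + j1052·0.5) = 1 + j526 → |·| ≈ 526, ∠ ≈ 89.89°
zero (1 + j1052·0.002) = 1 + j2.104 → |·| ≈ 2.3296, ∠ ≈ 64.58°
pole (1 + j1052·0.1) = 1 + j105.2 → |·| ≈ 105.2, ∠ ≈ 89.46°
pole (1 + j1052·0.005) = 1 + j5.26 → |·| ≈ 5.3542, ∠ ≈ 79.24°
pole (1 + j1052·0.001) = 1 + j1.052 → |·| ≈ 1.4514, ∠ ≈ 46.45°
∠G = (89.89° + 64.58°) − (89.46° + 79.24° + 46.45°) = -60.68°

-60.7°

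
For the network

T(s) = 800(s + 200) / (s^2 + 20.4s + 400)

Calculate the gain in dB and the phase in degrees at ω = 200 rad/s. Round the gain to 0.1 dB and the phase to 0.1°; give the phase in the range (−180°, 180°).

At s = jω = j200:
zero (s+200): 200 + j200 → |·| = √(200²+200²) = √80000 ≈ 282.84, ∠ = arctan(200/200) ≈ 45.00°
quadratic: (j200)² + 20.4·j200 + 400 = -39600 + j4080 → |·| ≈ 39810, ∠ ≈ 174.12°
|T| = 800 · 282.84 / 39810 ≈ 5.6838
Gain = 20 log₁₀(5.6838) ≈ 15.09 dB
∠T = 45.00° − 174.12° = -129.12°

15.1 dB, -129.1°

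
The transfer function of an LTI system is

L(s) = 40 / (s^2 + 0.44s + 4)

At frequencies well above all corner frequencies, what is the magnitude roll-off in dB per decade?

-40 dB/decade

Each pole contributes −20 dB/decade at high frequency; each zero contributes +20 dB/decade.
Net: 0 zero(s) − 2 pole(s) → -40 dB/decade.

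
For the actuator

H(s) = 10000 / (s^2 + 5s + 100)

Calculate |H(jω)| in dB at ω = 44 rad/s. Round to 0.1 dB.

At s = jω = j44:
quadratic: (j44)² + 5·j44 + 100 = -1836 + j220 → |·| ≈ 1849.1, ∠ ≈ 173.17°
|H| = 10000 / 1849.1 ≈ 5.408
Gain = 20 log₁₀(5.408) ≈ 14.66 dB

14.7 dB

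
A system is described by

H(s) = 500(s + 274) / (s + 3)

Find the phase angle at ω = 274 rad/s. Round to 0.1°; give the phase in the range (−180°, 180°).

At s = jω = j274:
zero (s+274): 274 + j274 → |·| = √(274²+274²) = √150152 ≈ 387.49, ∠ = arctan(274/274) ≈ 45.00°
pole (s+3): 3 + j274 → |·| = √(3²+274²) = √75085 ≈ 274.02, ∠ = arctan(274/3) ≈ 89.37°
∠H = 45.00° − 89.37° = -44.37°

-44.4°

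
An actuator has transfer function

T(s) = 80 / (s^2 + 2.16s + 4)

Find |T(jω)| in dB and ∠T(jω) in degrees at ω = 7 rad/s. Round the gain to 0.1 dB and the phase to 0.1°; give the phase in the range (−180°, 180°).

At s = jω = j7:
quadratic: (j7)² + 2.16·j7 + 4 = -45 + j15.12 → |·| ≈ 47.472, ∠ ≈ 161.43°
|T| = 80 / 47.472 ≈ 1.6852
Gain = 20 log₁₀(1.6852) ≈ 4.53 dB
∠T = 0.00° − 161.43° = -161.43°

4.5 dB, -161.4°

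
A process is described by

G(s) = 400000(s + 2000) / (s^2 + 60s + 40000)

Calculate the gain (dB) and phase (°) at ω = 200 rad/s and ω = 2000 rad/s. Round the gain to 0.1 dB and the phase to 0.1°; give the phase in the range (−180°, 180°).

ω = 200: 96.5 dB, -84.3°; ω = 2000: 49.1 dB, -133.3°

At s = jω = j200:
zero (s+2000): 2000 + j200 → |·| = √(2000²+200²) = √4040000 ≈ 2010, ∠ = arctan(200/2000) ≈ 5.71°
quadratic: (j200)² + 60·j200 + 40000 = 0 + j12000 → |·| ≈ 12000, ∠ ≈ 90.00°
|G| = 400000 · 2010 / 12000 ≈ 67000
Gain = 20 log₁₀(67000) ≈ 96.52 dB
∠G = 5.71° − 90.00° = -84.29°

At s = jω = j2000:
zero (s+2000): 2000 + j2000 → |·| = √(2000²+2000²) = √8000000 ≈ 2828.4, ∠ = arctan(2000/2000) ≈ 45.00°
quadratic: (j2000)² + 60·j2000 + 40000 = -3960000 + j120000 → |·| ≈ 3.9618e+06, ∠ ≈ 178.26°
|G| = 400000 · 2828.4 / 3.9618e+06 ≈ 285.57
Gain = 20 log₁₀(285.57) ≈ 49.11 dB
∠G = 45.00° − 178.26° = -133.26°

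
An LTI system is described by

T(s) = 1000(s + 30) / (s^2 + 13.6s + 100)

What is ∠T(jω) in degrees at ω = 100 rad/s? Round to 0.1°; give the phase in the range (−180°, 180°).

At s = jω = j100:
zero (s+30): 30 + j100 → |·| = √(30²+100²) = √10900 ≈ 104.4, ∠ = arctan(100/30) ≈ 73.30°
quadratic: (j100)² + 13.6·j100 + 100 = -9900 + j1360 → |·| ≈ 9993, ∠ ≈ 172.18°
∠T = 73.30° − 172.18° = -98.88°

-98.9°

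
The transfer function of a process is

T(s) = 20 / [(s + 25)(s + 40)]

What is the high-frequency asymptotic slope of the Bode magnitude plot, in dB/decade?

-40 dB/decade

Each pole contributes −20 dB/decade at high frequency; each zero contributes +20 dB/decade.
Net: 0 zero(s) − 2 pole(s) → -40 dB/decade.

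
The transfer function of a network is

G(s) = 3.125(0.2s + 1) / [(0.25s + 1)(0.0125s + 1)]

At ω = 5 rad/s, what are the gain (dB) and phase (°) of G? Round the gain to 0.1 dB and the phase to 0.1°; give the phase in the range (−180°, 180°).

8.8 dB, -9.9°

At ω = 5 rad/s:
zero (1 + j5·0.2) = 1 + j1 → |·| ≈ 1.4142, ∠ ≈ 45.00°
pole (1 + j5·0.25) = 1 + j1.25 → |·| ≈ 1.6008, ∠ ≈ 51.34°
pole (1 + j5·0.0125) = 1 + j0.0625 → |·| ≈ 1.002, ∠ ≈ 3.58°
|G| = 3.125 · 1.4142 / (1.6008 · 1.002) ≈ 2.7552
Gain = 20 log₁₀(2.7552) ≈ 8.80 dB
∠G = (45.00°) − (51.34° + 3.58°) = -9.92°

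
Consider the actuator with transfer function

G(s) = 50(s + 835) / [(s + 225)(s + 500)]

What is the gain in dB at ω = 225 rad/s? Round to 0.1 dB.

-12.1 dB

At s = jω = j225:
zero (s+835): 835 + j225 → |·| = √(835²+225²) = √747850 ≈ 864.78, ∠ = arctan(225/835) ≈ 15.08°
pole (s+225): 225 + j225 → |·| = √(225²+225²) = √101250 ≈ 318.2, ∠ = arctan(225/225) ≈ 45.00°
pole (s+500): 500 + j225 → |·| = √(500²+225²) = √300625 ≈ 548.29, ∠ = arctan(225/500) ≈ 24.23°
|G| = 50 · 864.78 / 1.7447e+05 ≈ 0.24783
Gain = 20 log₁₀(0.24783) ≈ -12.12 dB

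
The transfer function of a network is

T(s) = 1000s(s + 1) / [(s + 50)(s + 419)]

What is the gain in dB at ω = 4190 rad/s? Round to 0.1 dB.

60.0 dB

At s = jω = j4190:
zero (s+1): 1 + j4190 → |·| = √(1²+4190²) = √17556101 ≈ 4190, ∠ = arctan(4190/1) ≈ 89.99°
zero at origin: s = j4190 → |·| = 4190, ∠ = 90.00°
pole (s+50): 50 + j4190 → |·| = √(50²+4190²) = √17558600 ≈ 4190.3, ∠ = arctan(4190/50) ≈ 89.32°
pole (s+419): 419 + j4190 → |·| = √(419²+4190²) = √17731661 ≈ 4210.9, ∠ = arctan(4190/419) ≈ 84.29°
|T| = 1000 · 1.7556e+07 / 1.7645e+07 ≈ 994.96
Gain = 20 log₁₀(994.96) ≈ 59.96 dB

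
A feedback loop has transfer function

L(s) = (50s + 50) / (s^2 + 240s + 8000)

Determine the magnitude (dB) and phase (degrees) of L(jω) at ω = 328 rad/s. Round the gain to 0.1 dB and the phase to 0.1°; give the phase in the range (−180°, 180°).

Substitute s = j328:
Numerator: 50(j328) + 50 = 50 + j16400
Denominator: (j328)^2 + 240(j328) + 8000 = -99584 + j78720
|N| = √(50² + 16400²) ≈ 16400, ∠N ≈ 89.83°
|D| = √(99584² + 78720²) ≈ 1.2694e+05, ∠D ≈ 141.67°
|L| = 16400 / 1.2694e+05 ≈ 0.12919
Gain = 20 log₁₀(0.12919) ≈ -17.78 dB
∠L = 89.83° − 141.67° = -51.84°

-17.8 dB, -51.8°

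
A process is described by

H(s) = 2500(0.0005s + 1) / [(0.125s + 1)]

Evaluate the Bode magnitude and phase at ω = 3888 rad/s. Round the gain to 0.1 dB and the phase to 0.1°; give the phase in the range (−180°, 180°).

At ω = 3888 rad/s:
zero (1 + j3888·0.0005) = 1 + j1.944 → |·| ≈ 2.1861, ∠ ≈ 62.78°
pole (1 + j3888·0.125) = 1 + j486 → |·| ≈ 486, ∠ ≈ 89.88°
|H| = 2500 · 2.1861 / (486) ≈ 11.245
Gain = 20 log₁₀(11.245) ≈ 21.02 dB
∠H = (62.78°) − (89.88°) = -27.10°

21.0 dB, -27.1°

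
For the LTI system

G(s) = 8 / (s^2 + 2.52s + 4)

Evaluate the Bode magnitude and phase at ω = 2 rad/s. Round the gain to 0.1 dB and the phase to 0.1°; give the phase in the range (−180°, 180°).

4.0 dB, -90.0°

At s = jω = j2:
quadratic: (j2)² + 2.52·j2 + 4 = 0 + j5.04 → |·| ≈ 5.04, ∠ ≈ 90.00°
|G| = 8 / 5.04 ≈ 1.5873
Gain = 20 log₁₀(1.5873) ≈ 4.01 dB
∠G = 0.00° − 90.00° = -90.00°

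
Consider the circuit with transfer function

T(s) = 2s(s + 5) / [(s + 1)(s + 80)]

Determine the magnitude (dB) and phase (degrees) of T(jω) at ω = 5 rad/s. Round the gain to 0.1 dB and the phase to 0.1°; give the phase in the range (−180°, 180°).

-15.2 dB, 52.7°

At s = jω = j5:
zero (s+5): 5 + j5 → |·| = √(5²+5²) = √50 ≈ 7.0711, ∠ = arctan(5/5) ≈ 45.00°
zero at origin: s = j5 → |·| = 5, ∠ = 90.00°
pole (s+1): 1 + j5 → |·| = √(1²+5²) = √26 ≈ 5.099, ∠ = arctan(5/1) ≈ 78.69°
pole (s+80): 80 + j5 → |·| = √(80²+5²) = √6425 ≈ 80.156, ∠ = arctan(5/80) ≈ 3.58°
|T| = 2 · 35.355 / 408.72 ≈ 0.173
Gain = 20 log₁₀(0.173) ≈ -15.24 dB
∠T = 135.00° − 82.27° = 52.73°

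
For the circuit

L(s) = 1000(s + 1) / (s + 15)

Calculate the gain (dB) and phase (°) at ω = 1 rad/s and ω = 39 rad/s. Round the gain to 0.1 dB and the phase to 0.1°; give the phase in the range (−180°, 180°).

ω = 1: 39.5 dB, 41.2°; ω = 39: 59.4 dB, 19.6°

At s = jω = j1:
zero (s+1): 1 + j1 → |·| = √(1²+1²) = √2 ≈ 1.4142, ∠ = arctan(1/1) ≈ 45.00°
pole (s+15): 15 + j1 → |·| = √(15²+1²) = √226 ≈ 15.033, ∠ = arctan(1/15) ≈ 3.81°
|L| = 1000 · 1.4142 / 15.033 ≈ 94.073
Gain = 20 log₁₀(94.073) ≈ 39.47 dB
∠L = 45.00° − 3.81° = 41.19°

At s = jω = j39:
zero (s+1): 1 + j39 → |·| = √(1²+39²) = √1522 ≈ 39.013, ∠ = arctan(39/1) ≈ 88.53°
pole (s+15): 15 + j39 → |·| = √(15²+39²) = √1746 ≈ 41.785, ∠ = arctan(39/15) ≈ 68.96°
|L| = 1000 · 39.013 / 41.785 ≈ 933.66
Gain = 20 log₁₀(933.66) ≈ 59.40 dB
∠L = 88.53° − 68.96° = 19.57°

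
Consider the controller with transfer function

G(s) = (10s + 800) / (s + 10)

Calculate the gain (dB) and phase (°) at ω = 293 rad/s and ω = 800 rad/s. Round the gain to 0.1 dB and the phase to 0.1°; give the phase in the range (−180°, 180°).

ω = 293: 20.3 dB, -13.3°; ω = 800: 20.0 dB, -5.0°

Substitute s = j293:
Numerator: 10(j293) + 800 = 800 + j2930
Denominator: (j293) + 10 = 10 + j293
|N| = √(800² + 2930²) ≈ 3037.3, ∠N ≈ 74.73°
|D| = √(10² + 293²) ≈ 293.17, ∠D ≈ 88.05°
|G| = 3037.3 / 293.17 ≈ 10.36
Gain = 20 log₁₀(10.36) ≈ 20.31 dB
∠G = 74.73° − 88.05° = -13.32°

Substitute s = j800:
Numerator: 10(j800) + 800 = 800 + j8000
Denominator: (j800) + 10 = 10 + j800
|N| = √(800² + 8000²) ≈ 8039.9, ∠N ≈ 84.29°
|D| = √(10² + 800²) ≈ 800.06, ∠D ≈ 89.28°
|G| = 8039.9 / 800.06 ≈ 10.049
Gain = 20 log₁₀(10.049) ≈ 20.04 dB
∠G = 84.29° − 89.28° = -4.99°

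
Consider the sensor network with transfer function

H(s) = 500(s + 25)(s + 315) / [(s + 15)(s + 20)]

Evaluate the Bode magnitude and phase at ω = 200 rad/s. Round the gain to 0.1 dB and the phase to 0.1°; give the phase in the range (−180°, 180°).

At s = jω = j200:
zero (s+25): 25 + j200 → |·| = √(25²+200²) = √40625 ≈ 201.56, ∠ = arctan(200/25) ≈ 82.87°
zero (s+315): 315 + j200 → |·| = √(315²+200²) = √139225 ≈ 373.13, ∠ = arctan(200/315) ≈ 32.41°
pole (s+15): 15 + j200 → |·| = √(15²+200²) = √40225 ≈ 200.56, ∠ = arctan(200/15) ≈ 85.71°
pole (s+20): 20 + j200 → |·| = √(20²+200²) = √40400 ≈ 201, ∠ = arctan(200/20) ≈ 84.29°
|H| = 500 · 75208 / 40313 ≈ 932.8
Gain = 20 log₁₀(932.8) ≈ 59.40 dB
∠H = 115.28° − 170.00° = -54.72°

59.4 dB, -54.7°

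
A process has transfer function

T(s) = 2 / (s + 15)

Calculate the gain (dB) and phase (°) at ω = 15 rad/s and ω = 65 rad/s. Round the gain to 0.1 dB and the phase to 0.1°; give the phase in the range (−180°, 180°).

ω = 15: -20.5 dB, -45.0°; ω = 65: -30.5 dB, -77.0°

Substitute s = j15:
Numerator: 2 = 2 + j0
Denominator: (j15) + 15 = 15 + j15
|N| = √(2² + 0²) ≈ 2, ∠N ≈ 0.00°
|D| = √(15² + 15²) ≈ 21.213, ∠D ≈ 45.00°
|T| = 2 / 21.213 ≈ 0.094282
Gain = 20 log₁₀(0.094282) ≈ -20.51 dB
∠T = 0.00° − 45.00° = -45.00°

Substitute s = j65:
Numerator: 2 = 2 + j0
Denominator: (j65) + 15 = 15 + j65
|N| = √(2² + 0²) ≈ 2, ∠N ≈ 0.00°
|D| = √(15² + 65²) ≈ 66.708, ∠D ≈ 77.01°
|T| = 2 / 66.708 ≈ 0.029981
Gain = 20 log₁₀(0.029981) ≈ -30.46 dB
∠T = 0.00° − 77.01° = -77.01°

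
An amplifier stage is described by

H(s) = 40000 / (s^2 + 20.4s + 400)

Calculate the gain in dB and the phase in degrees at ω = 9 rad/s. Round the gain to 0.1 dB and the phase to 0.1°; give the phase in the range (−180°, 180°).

40.7 dB, -29.9°

At s = jω = j9:
quadratic: (j9)² + 20.4·j9 + 400 = 319 + j183.6 → |·| ≈ 368.06, ∠ ≈ 29.92°
|H| = 40000 / 368.06 ≈ 108.68
Gain = 20 log₁₀(108.68) ≈ 40.72 dB
∠H = 0.00° − 29.92° = -29.92°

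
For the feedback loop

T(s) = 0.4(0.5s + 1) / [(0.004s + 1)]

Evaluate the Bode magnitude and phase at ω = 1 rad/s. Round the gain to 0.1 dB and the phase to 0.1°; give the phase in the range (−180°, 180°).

At ω = 1 rad/s:
zero (1 + j1·0.5) = 1 + j0.5 → |·| ≈ 1.118, ∠ ≈ 26.57°
pole (1 + j1·0.004) = 1 + j0.004 → |·| ≈ 1, ∠ ≈ 0.23°
|T| = 0.4 · 1.118 / (1) ≈ 0.4472
Gain = 20 log₁₀(0.4472) ≈ -6.99 dB
∠T = (26.57°) − (0.23°) = 26.34°

-7.0 dB, 26.3°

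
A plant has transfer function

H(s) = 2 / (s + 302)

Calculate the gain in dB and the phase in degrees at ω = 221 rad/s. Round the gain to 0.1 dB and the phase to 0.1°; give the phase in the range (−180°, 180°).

Substitute s = j221:
Numerator: 2 = 2 + j0
Denominator: (j221) + 302 = 302 + j221
|N| = √(2² + 0²) ≈ 2, ∠N ≈ 0.00°
|D| = √(302² + 221²) ≈ 374.23, ∠D ≈ 36.20°
|H| = 2 / 374.23 ≈ 0.0053443
Gain = 20 log₁₀(0.0053443) ≈ -45.44 dB
∠H = 0.00° − 36.20° = -36.20°

-45.4 dB, -36.2°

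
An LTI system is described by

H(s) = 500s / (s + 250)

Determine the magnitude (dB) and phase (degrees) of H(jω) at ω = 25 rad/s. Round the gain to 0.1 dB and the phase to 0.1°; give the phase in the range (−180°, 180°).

33.9 dB, 84.3°

At s = jω = j25:
zero at origin: s = j25 → |·| = 25, ∠ = 90.00°
pole (s+250): 250 + j25 → |·| = √(250²+25²) = √63125 ≈ 251.25, ∠ = arctan(25/250) ≈ 5.71°
|H| = 500 · 25 / 251.25 ≈ 49.751
Gain = 20 log₁₀(49.751) ≈ 33.94 dB
∠H = 90.00° − 5.71° = 84.29°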